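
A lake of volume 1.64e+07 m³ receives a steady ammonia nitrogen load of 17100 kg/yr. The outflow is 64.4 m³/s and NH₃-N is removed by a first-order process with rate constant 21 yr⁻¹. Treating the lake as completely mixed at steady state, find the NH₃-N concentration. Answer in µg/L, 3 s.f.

Outflow Q = 64.4 m³/s × 3.156e+07 s/yr = 2.032e+09 m³/yr.
Steady-state CSTR mass balance: W = Q·C + k·V·C, so C = W/(Q + kV).
Q + kV = 2.032e+09 + 21·1.64e+07 = 2.377e+09 m³/yr.
C = 17100/2.377e+09 = 7.195e-06 kg/m³ = 0.007195 mg/L = 7.195 µg/L.

7.19 µg/L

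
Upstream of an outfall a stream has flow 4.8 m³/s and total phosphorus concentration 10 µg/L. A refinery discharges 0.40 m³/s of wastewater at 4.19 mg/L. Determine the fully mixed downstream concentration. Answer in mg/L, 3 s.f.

10 µg/L = 0.01 mg/L.
Flow-weighted mixing gives C = (0.4·4.19 + 4.8·0.01) / (0.4 + 4.8) = 1.724/5.2 = 0.3315 mg/L.

0.332 mg/L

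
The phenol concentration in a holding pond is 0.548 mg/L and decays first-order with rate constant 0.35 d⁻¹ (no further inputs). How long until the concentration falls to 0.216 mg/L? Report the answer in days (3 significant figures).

2.66 d

t = ln(C₀/C)/k = ln(0.548/0.216)/0.35 = 0.931/0.35 = 2.66 d.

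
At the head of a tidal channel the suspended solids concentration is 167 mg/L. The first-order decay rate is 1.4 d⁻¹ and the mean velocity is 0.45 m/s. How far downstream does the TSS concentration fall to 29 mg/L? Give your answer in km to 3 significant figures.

From C = C₀·e^(−kt), t = ln(C₀/C)/k = ln(167/29)/1.4 = 1.751/1.4 = 1.25 d.
Distance = v·t = 0.45 m/s × 1.08e+05 s = 4.862e+04 m = 48.62 km.

48.6 km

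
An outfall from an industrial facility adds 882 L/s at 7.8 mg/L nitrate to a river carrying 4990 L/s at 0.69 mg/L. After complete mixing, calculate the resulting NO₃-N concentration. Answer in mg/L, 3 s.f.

1.76 mg/L

882 L/s = 0.882 m³/s.
4990 L/s = 4.99 m³/s.
Conservation of mass across the mixing zone: C = (0.882·7.8 + 4.99·0.69) / (0.882 + 4.99) = 10.32/5.872 = 1.758 mg/L.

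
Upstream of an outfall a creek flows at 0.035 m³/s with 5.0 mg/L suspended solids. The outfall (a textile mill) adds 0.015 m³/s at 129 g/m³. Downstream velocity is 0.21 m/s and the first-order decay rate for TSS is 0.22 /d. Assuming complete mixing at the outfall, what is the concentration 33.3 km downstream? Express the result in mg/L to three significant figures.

After complete mixing, C₀ = (0.015·129 + 0.035·5) / 0.05 = 42.2 mg/L.
Travel time t = 3.33e+04 m / 0.21 m/s = 1.586e+05 s = 1.835 d.
C = 42.2·exp(−0.22·1.835) = 42.2·0.6678 = 28.18 mg/L.

28.2 mg/L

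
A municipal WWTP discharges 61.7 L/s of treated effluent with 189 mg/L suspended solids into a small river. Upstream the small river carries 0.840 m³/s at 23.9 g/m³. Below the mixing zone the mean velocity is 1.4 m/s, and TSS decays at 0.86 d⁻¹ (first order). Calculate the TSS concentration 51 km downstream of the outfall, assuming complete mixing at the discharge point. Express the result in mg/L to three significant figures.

24.5 mg/L

61.7 L/s = 0.0617 m³/s.
After complete mixing, C₀ = (0.0617·189 + 0.84·23.9) / 0.9017 = 35.2 mg/L.
Travel time t = 5.1e+04 m / 1.4 m/s = 3.643e+04 s = 0.4216 d.
C = 35.2·exp(−0.86·0.4216) = 35.2·0.6959 = 24.49 mg/L.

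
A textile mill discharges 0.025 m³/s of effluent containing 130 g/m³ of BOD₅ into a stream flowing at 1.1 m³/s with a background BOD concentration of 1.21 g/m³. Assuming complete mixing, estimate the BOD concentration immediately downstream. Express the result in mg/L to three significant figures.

Conservation of mass across the mixing zone: C = (0.025·130 + 1.1·1.21) / (0.025 + 1.1) = 4.581/1.125 = 4.072 mg/L.

4.07 mg/L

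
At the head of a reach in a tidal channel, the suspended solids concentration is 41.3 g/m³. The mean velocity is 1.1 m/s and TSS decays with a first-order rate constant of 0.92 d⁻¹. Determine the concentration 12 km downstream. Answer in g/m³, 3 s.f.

Travel time t = 12 km / 1.1 m/s = 1.2e+04/1.1 = 1.091e+04 s = 0.1263 d.
First-order decay: C = 41.3·exp(−0.92·0.1263) = 41.3·0.8903 = 36.77 g/m³.

36.8 g/m³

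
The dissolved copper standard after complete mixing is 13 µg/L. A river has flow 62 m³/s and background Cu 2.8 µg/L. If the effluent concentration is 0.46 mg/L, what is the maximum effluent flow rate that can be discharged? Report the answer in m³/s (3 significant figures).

2.8 µg/L = 0.0028 mg/L.
13 µg/L = 0.013 mg/L.
Mass balance at complete mixing: C_std·(Q_w + Q_r) = Q_w·C_e + Q_r·C_b.
Rearranging, Q_w = Q_r·(C_std − C_b)/(C_e − C_std) = 62·(0.013 − 0.0028) / (0.46 − 0.013) = 1.415 m³/s.

1.41 m³/s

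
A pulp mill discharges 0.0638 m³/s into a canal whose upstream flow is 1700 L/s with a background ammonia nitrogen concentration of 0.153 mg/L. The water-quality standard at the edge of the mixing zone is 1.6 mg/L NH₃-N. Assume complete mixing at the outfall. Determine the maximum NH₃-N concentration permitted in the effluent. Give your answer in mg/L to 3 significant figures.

1700 L/s = 1.7 m³/s.
Mass balance: 1.6·1.764 = 0.0638·Cₑ + 1.7·0.153.
Cₑ = (2.822 − 0.2601) / 0.0638 = 40.16 mg/L.

40.2 mg/L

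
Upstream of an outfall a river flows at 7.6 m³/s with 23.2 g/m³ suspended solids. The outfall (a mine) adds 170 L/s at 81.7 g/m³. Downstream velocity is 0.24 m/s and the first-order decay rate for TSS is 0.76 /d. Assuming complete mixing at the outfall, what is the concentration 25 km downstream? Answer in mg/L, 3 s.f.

9.79 mg/L

170 L/s = 0.17 m³/s.
After complete mixing, C₀ = (0.17·81.7 + 7.6·23.2) / 7.77 = 24.48 mg/L.
Travel time t = 2.5e+04 m / 0.24 m/s = 1.042e+05 s = 1.206 d.
C = 24.48·exp(−0.76·1.206) = 24.48·0.4 = 9.792 mg/L.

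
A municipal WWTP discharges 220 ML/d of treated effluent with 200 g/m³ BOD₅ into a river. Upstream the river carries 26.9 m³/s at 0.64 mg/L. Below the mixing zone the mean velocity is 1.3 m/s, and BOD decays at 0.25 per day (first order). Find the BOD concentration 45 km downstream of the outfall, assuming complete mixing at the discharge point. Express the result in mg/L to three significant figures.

16.2 mg/L

220 ML/d = 2.546 m³/s.
After complete mixing, C₀ = (2.546·200 + 26.9·0.64) / 29.45 = 17.88 mg/L.
Travel time t = 4.5e+04 m / 1.3 m/s = 3.462e+04 s = 0.4006 d.
C = 17.88·exp(−0.25·0.4006) = 17.88·0.9047 = 16.18 mg/L.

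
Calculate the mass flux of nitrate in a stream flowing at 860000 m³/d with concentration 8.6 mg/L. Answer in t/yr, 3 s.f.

860000 m³/d = 9.954 m³/s.
Mass flux = Q·C = 9.954 m³/s × 8.6 g/m³ = 85.6 g/s.
= 85.6 g/s × 31.56 = 2701 t/yr.

2700 t/yr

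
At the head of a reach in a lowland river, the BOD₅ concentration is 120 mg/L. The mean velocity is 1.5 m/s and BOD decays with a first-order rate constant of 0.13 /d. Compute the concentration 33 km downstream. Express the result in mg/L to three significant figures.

116 mg/L

Travel time t = 33 km / 1.5 m/s = 3.3e+04/1.5 = 2.2e+04 s = 0.2546 d.
First-order decay: C = 120·exp(−0.13·0.2546) = 120·0.9674 = 116.1 mg/L.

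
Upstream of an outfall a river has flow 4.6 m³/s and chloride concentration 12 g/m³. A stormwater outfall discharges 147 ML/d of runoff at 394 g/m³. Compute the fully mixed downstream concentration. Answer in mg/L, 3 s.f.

115 mg/L

147 ML/d = 1.701 m³/s.
By mass balance at complete mixing, C = (1.701·394 + 4.6·12) / (1.701 + 4.6) = 725.5/6.301 = 115.1 mg/L.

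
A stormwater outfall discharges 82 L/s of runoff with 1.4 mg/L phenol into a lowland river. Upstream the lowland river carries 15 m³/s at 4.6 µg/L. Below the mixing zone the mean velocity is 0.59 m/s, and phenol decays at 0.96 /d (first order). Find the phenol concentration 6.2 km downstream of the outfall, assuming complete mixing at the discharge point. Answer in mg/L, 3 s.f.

82 L/s = 0.082 m³/s.
4.6 µg/L = 0.0046 mg/L.
After complete mixing, C₀ = (0.082·1.4 + 15·0.0046) / 15.08 = 0.01219 mg/L.
Travel time t = 6200 m / 0.59 m/s = 1.051e+04 s = 0.1216 d.
C = 0.01219·exp(−0.96·0.1216) = 0.01219·0.8898 = 0.01084 mg/L.

0.0108 mg/L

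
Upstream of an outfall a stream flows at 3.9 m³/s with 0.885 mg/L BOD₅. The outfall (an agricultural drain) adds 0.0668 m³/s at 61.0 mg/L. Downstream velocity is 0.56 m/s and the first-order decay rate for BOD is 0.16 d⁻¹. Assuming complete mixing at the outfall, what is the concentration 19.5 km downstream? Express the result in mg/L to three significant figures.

1.78 mg/L

After complete mixing, C₀ = (0.0668·61 + 3.9·0.885) / 3.967 = 1.897 mg/L.
Travel time t = 1.95e+04 m / 0.56 m/s = 3.482e+04 s = 0.403 d.
C = 1.897·exp(−0.16·0.403) = 1.897·0.9376 = 1.779 mg/L.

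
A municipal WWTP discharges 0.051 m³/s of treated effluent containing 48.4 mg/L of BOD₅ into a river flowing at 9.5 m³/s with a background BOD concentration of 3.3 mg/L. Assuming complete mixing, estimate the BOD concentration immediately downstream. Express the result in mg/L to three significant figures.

Conservation of mass across the mixing zone: C = (0.051·48.4 + 9.5·3.3) / (0.051 + 9.5) = 33.82/9.551 = 3.541 mg/L.

3.54 mg/L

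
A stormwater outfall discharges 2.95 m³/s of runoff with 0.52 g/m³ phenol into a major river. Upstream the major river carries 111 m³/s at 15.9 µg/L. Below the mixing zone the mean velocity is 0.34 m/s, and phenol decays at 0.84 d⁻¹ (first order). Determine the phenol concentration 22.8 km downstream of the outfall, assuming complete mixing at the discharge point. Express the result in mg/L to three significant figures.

15.9 µg/L = 0.0159 mg/L.
After complete mixing, C₀ = (2.95·0.52 + 111·0.0159) / 114 = 0.02895 mg/L.
Travel time t = 2.28e+04 m / 0.34 m/s = 6.706e+04 s = 0.7761 d.
C = 0.02895·exp(−0.84·0.7761) = 0.02895·0.521 = 0.01508 mg/L.

0.0151 mg/L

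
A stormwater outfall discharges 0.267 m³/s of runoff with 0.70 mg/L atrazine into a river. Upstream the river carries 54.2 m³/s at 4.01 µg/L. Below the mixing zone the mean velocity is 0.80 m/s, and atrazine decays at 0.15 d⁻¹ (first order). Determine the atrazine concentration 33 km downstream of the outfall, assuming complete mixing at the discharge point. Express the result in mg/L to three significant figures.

4.01 µg/L = 0.00401 mg/L.
After complete mixing, C₀ = (0.267·0.7 + 54.2·0.00401) / 54.47 = 0.007422 mg/L.
Travel time t = 3.3e+04 m / 0.80 m/s = 4.125e+04 s = 0.4774 d.
C = 0.007422·exp(−0.15·0.4774) = 0.007422·0.9309 = 0.006909 mg/L.

0.00691 mg/L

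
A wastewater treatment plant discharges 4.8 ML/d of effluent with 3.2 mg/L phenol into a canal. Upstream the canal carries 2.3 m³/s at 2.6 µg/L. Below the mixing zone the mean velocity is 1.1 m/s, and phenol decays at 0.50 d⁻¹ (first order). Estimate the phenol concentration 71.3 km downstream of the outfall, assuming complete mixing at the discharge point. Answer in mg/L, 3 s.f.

0.0536 mg/L

4.8 ML/d = 0.05556 m³/s.
2.6 µg/L = 0.0026 mg/L.
After complete mixing, C₀ = (0.05556·3.2 + 2.3·0.0026) / 2.356 = 0.07801 mg/L.
Travel time t = 7.13e+04 m / 1.1 m/s = 6.482e+04 s = 0.7502 d.
C = 0.07801·exp(−0.50·0.7502) = 0.07801·0.6872 = 0.05361 mg/L.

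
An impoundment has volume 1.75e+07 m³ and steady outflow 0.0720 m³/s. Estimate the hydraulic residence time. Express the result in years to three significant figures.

Q = 0.0720 m³/s × 3.156e+07 s/yr = 2.272e+06 m³/yr.
Hydraulic residence time τ = V/Q = 1.75e+07/2.272e+06 = 7.702 yr.

7.70 yr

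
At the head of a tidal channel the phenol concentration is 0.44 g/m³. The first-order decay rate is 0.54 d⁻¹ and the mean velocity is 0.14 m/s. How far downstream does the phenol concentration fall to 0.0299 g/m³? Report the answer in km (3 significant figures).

From C = C₀·e^(−kt), t = ln(C₀/C)/k = ln(0.44/0.0299)/0.54 = 2.689/0.54 = 4.979 d.
Distance = v·t = 0.14 m/s × 4.302e+05 s = 6.023e+04 m = 60.23 km.

60.2 km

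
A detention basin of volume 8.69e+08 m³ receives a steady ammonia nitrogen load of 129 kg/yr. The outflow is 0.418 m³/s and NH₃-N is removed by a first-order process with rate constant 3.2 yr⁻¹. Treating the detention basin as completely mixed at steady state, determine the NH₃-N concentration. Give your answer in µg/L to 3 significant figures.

Outflow Q = 0.418 m³/s × 3.156e+07 s/yr = 1.319e+07 m³/yr.
Steady-state CSTR mass balance: W = Q·C + k·V·C, so C = W/(Q + kV).
Q + kV = 1.319e+07 + 3.2·8.69e+08 = 2.794e+09 m³/yr.
C = 129/2.794e+09 = 4.617e-08 kg/m³ = 4.617e-05 mg/L = 0.04617 µg/L.

0.0462 µg/L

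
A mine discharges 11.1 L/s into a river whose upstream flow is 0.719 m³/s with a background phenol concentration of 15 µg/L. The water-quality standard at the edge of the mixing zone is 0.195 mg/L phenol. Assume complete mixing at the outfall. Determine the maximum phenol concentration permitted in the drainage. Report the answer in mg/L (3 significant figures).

11.1 L/s = 0.0111 m³/s.
15 µg/L = 0.015 mg/L.
Mass balance: 0.195·0.7301 = 0.0111·Cₑ + 0.719·0.015.
Cₑ = (0.1424 − 0.01078) / 0.0111 = 11.85 mg/L.

11.9 mg/L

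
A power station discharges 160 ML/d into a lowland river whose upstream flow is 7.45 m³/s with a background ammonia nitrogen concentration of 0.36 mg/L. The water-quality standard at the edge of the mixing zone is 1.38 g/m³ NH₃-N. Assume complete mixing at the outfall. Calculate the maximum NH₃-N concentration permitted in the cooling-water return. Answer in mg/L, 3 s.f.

5.48 mg/L

160 ML/d = 1.852 m³/s.
Mass balance: 1.38·9.302 = 1.852·Cₑ + 7.45·0.36.
Cₑ = (12.84 − 2.682) / 1.852 = 5.483 mg/L.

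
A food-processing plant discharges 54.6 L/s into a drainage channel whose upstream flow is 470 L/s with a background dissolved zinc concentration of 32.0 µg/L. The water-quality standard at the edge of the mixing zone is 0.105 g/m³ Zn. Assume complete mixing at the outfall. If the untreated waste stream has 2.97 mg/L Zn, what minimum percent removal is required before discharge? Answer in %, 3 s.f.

54.6 L/s = 0.0546 m³/s.
470 L/s = 0.47 m³/s.
32.0 µg/L = 0.032 mg/L.
Mass balance: 0.105·0.5246 = 0.0546·Cₑ + 0.47·0.032.
Cₑ = (0.05508 − 0.01504) / 0.0546 = 0.7334 mg/L.
Required removal = 1 − 0.7334/2.97 = 75.31 %.

75.3 %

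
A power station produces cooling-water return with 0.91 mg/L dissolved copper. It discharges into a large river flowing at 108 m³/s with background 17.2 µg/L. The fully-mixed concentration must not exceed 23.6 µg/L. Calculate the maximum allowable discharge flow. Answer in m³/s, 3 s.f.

17.2 µg/L = 0.0172 mg/L.
23.6 µg/L = 0.0236 mg/L.
Mass balance at complete mixing: C_std·(Q_w + Q_r) = Q_w·C_e + Q_r·C_b.
Rearranging, Q_w = Q_r·(C_std − C_b)/(C_e − C_std) = 108·(0.0236 − 0.0172) / (0.91 − 0.0236) = 0.7798 m³/s.

0.780 m³/s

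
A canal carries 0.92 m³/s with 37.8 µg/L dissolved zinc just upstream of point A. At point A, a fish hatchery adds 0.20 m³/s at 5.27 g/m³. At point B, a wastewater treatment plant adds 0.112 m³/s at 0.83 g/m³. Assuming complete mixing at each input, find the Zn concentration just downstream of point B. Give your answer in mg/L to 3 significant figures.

0.959 mg/L

37.8 µg/L = 0.0378 mg/L.
After input A: C = (0.92·0.0378 + 0.2·5.27) / 1.12 = 0.9721 mg/L.
After input B: C = (1.12·0.9721 + 0.112·0.83) / 1.232 = 0.9592 mg/L.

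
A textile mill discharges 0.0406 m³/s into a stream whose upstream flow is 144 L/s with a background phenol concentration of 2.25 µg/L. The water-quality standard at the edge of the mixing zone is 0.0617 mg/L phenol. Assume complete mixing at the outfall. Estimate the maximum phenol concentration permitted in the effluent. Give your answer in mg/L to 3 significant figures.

0.273 mg/L

144 L/s = 0.144 m³/s.
2.25 µg/L = 0.00225 mg/L.
Mass balance: 0.0617·0.1846 = 0.0406·Cₑ + 0.144·0.00225.
Cₑ = (0.01139 − 0.000324) / 0.0406 = 0.2726 mg/L.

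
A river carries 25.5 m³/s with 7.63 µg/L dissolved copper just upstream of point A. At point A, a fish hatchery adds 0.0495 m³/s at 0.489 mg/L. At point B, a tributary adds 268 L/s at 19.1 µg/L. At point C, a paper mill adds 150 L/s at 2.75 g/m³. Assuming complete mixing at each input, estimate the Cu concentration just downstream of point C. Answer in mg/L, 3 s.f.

0.0245 mg/L

7.63 µg/L = 0.00763 mg/L.
After input A: C = (25.5·0.00763 + 0.0495·0.489) / 25.55 = 0.008563 mg/L.
268 L/s = 0.268 m³/s.
19.1 µg/L = 0.0191 mg/L.
After input B: C = (25.55·0.008563 + 0.268·0.0191) / 25.82 = 0.008672 mg/L.
150 L/s = 0.15 m³/s.
After input C: C = (25.82·0.008672 + 0.15·2.75) / 25.97 = 0.02451 mg/L.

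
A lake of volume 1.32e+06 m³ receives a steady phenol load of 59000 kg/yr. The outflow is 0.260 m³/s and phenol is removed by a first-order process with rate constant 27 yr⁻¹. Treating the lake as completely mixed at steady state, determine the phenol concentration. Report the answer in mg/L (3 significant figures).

Outflow Q = 0.260 m³/s × 3.156e+07 s/yr = 8.205e+06 m³/yr.
Steady-state CSTR mass balance: W = Q·C + k·V·C, so C = W/(Q + kV).
Q + kV = 8.205e+06 + 27·1.32e+06 = 4.384e+07 m³/yr.
C = 59000/4.384e+07 = 0.001346 kg/m³ = 1.346 mg/L.

1.35 mg/L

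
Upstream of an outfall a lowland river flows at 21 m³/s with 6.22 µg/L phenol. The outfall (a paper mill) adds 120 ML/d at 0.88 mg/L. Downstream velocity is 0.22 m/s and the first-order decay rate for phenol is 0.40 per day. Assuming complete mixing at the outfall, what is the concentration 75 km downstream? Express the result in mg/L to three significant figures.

0.0125 mg/L

120 ML/d = 1.389 m³/s.
6.22 µg/L = 0.00622 mg/L.
After complete mixing, C₀ = (1.389·0.88 + 21·0.00622) / 22.39 = 0.06042 mg/L.
Travel time t = 7.5e+04 m / 0.22 m/s = 3.409e+05 s = 3.946 d.
C = 0.06042·exp(−0.40·3.946) = 0.06042·0.2063 = 0.01247 mg/L.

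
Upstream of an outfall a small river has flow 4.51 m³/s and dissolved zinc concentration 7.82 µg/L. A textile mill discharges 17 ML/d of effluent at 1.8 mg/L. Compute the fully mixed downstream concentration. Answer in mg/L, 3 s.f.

0.0827 mg/L

17 ML/d = 0.1968 m³/s.
7.82 µg/L = 0.00782 mg/L.
By mass balance at complete mixing, C = (0.1968·1.8 + 4.51·0.00782) / (0.1968 + 4.51) = 0.3894/4.707 = 0.08274 mg/L.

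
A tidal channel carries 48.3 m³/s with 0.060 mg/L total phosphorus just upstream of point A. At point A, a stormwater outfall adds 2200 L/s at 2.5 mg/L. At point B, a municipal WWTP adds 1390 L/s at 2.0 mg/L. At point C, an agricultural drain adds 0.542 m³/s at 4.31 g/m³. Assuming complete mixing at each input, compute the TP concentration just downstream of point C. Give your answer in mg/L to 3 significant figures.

0.258 mg/L

2200 L/s = 2.2 m³/s.
After input A: C = (48.3·0.06 + 2.2·2.5) / 50.5 = 0.1663 mg/L.
1390 L/s = 1.39 m³/s.
After input B: C = (50.5·0.1663 + 1.39·2) / 51.89 = 0.2154 mg/L.
After input C: C = (51.89·0.2154 + 0.542·4.31) / 52.43 = 0.2577 mg/L.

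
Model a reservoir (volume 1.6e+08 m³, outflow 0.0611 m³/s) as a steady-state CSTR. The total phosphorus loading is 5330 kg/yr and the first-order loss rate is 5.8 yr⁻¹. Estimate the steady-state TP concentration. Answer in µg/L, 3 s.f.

Outflow Q = 0.0611 m³/s × 3.156e+07 s/yr = 1.928e+06 m³/yr.
Steady-state CSTR mass balance: W = Q·C + k·V·C, so C = W/(Q + kV).
Q + kV = 1.928e+06 + 5.8·1.6e+08 = 9.299e+08 m³/yr.
C = 5330/9.299e+08 = 5.732e-06 kg/m³ = 0.005732 mg/L = 5.732 µg/L.

5.73 µg/L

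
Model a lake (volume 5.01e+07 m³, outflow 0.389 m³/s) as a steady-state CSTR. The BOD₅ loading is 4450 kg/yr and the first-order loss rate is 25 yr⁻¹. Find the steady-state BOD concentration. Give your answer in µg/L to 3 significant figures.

Outflow Q = 0.389 m³/s × 3.156e+07 s/yr = 1.228e+07 m³/yr.
Steady-state CSTR mass balance: W = Q·C + k·V·C, so C = W/(Q + kV).
Q + kV = 1.228e+07 + 25·5.01e+07 = 1.265e+09 m³/yr.
C = 4450/1.265e+09 = 3.518e-06 kg/m³ = 0.003518 mg/L = 3.518 µg/L.

3.52 µg/L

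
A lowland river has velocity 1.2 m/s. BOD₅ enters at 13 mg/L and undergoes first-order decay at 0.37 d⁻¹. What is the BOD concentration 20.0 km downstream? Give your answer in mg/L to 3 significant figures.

12.1 mg/L

Travel time t = 20.0 km / 1.2 m/s = 2e+04/1.2 = 1.667e+04 s = 0.1929 d.
First-order decay: C = 13·exp(−0.37·0.1929) = 13·0.9311 = 12.1 mg/L.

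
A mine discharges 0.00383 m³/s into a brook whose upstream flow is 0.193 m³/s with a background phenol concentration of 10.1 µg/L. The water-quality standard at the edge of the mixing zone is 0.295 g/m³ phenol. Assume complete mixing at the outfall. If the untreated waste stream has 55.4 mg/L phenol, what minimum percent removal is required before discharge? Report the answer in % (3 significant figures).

10.1 µg/L = 0.0101 mg/L.
Mass balance: 0.295·0.1968 = 0.00383·Cₑ + 0.193·0.0101.
Cₑ = (0.05806 − 0.001949) / 0.00383 = 14.65 mg/L.
Required removal = 1 − 14.65/55.4 = 73.55 %.

73.6 %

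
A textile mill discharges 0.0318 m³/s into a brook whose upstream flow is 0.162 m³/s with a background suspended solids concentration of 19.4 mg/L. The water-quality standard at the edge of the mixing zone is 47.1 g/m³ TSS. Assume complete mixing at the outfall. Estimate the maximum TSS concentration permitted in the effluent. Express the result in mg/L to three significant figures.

188 mg/L

Mass balance: 47.1·0.1938 = 0.0318·Cₑ + 0.162·19.4.
Cₑ = (9.128 − 3.143) / 0.0318 = 188.2 mg/L.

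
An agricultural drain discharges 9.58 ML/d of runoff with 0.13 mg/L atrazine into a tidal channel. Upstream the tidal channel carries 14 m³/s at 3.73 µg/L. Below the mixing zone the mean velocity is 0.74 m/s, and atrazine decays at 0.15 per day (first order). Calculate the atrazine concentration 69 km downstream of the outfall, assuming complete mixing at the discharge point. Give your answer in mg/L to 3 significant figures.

9.58 ML/d = 0.1109 m³/s.
3.73 µg/L = 0.00373 mg/L.
After complete mixing, C₀ = (0.1109·0.13 + 14·0.00373) / 14.11 = 0.004722 mg/L.
Travel time t = 6.9e+04 m / 0.74 m/s = 9.324e+04 s = 1.079 d.
C = 0.004722·exp(−0.15·1.079) = 0.004722·0.8505 = 0.004016 mg/L.

0.00402 mg/L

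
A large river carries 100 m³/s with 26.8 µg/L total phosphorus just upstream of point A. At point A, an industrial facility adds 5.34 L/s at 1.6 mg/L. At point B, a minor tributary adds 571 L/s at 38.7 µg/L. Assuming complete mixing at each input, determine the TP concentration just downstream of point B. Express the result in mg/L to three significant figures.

0.0270 mg/L

26.8 µg/L = 0.0268 mg/L.
5.34 L/s = 0.00534 m³/s.
After input A: C = (100·0.0268 + 0.00534·1.6) / 100 = 0.02688 mg/L.
571 L/s = 0.571 m³/s.
38.7 µg/L = 0.0387 mg/L.
After input B: C = (100·0.02688 + 0.571·0.0387) / 100.6 = 0.02695 mg/L.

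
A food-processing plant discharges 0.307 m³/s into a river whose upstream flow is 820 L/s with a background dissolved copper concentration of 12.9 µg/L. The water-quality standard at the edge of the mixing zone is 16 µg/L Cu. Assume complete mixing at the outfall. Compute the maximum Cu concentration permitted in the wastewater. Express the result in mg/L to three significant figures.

0.0243 mg/L

820 L/s = 0.82 m³/s.
12.9 µg/L = 0.0129 mg/L.
16 µg/L = 0.016 mg/L.
Mass balance: 0.016·1.127 = 0.307·Cₑ + 0.82·0.0129.
Cₑ = (0.01803 − 0.01058) / 0.307 = 0.02428 mg/L.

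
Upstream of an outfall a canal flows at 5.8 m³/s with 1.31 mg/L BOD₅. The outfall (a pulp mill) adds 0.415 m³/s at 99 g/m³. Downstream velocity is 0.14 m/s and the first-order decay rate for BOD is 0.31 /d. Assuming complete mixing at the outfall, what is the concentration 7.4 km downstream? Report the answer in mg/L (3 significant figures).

6.48 mg/L

After complete mixing, C₀ = (0.415·99 + 5.8·1.31) / 6.215 = 7.833 mg/L.
Travel time t = 7400 m / 0.14 m/s = 5.286e+04 s = 0.6118 d.
C = 7.833·exp(−0.31·0.6118) = 7.833·0.8272 = 6.48 mg/L.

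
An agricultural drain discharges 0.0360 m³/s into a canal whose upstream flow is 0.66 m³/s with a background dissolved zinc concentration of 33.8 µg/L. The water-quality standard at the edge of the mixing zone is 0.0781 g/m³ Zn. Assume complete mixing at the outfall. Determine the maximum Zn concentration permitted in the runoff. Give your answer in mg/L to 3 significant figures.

0.890 mg/L

33.8 µg/L = 0.0338 mg/L.
Mass balance: 0.0781·0.696 = 0.036·Cₑ + 0.66·0.0338.
Cₑ = (0.05436 − 0.02231) / 0.036 = 0.8903 mg/L.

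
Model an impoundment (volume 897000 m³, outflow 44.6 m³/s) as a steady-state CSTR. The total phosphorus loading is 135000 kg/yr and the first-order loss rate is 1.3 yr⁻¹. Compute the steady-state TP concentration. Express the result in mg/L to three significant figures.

0.0958 mg/L

Outflow Q = 44.6 m³/s × 3.156e+07 s/yr = 1.407e+09 m³/yr.
Steady-state CSTR mass balance: W = Q·C + k·V·C, so C = W/(Q + kV).
Q + kV = 1.407e+09 + 1.3·897000 = 1.409e+09 m³/yr.
C = 135000/1.409e+09 = 9.584e-05 kg/m³ = 0.09584 mg/L.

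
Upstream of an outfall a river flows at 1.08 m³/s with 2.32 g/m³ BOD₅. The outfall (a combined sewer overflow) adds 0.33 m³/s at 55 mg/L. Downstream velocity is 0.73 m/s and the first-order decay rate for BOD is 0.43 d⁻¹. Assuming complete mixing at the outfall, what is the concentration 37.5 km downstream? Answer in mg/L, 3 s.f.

After complete mixing, C₀ = (0.33·55 + 1.08·2.32) / 1.41 = 14.65 mg/L.
Travel time t = 3.75e+04 m / 0.73 m/s = 5.137e+04 s = 0.5946 d.
C = 14.65·exp(−0.43·0.5946) = 14.65·0.7744 = 11.34 mg/L.

11.3 mg/L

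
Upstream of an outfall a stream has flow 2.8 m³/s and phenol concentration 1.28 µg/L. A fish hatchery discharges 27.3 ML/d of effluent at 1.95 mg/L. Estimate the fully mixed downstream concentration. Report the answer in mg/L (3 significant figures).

0.199 mg/L

27.3 ML/d = 0.316 m³/s.
1.28 µg/L = 0.00128 mg/L.
By mass balance at complete mixing, C = (0.316·1.95 + 2.8·0.00128) / (0.316 + 2.8) = 0.6197/3.116 = 0.1989 mg/L.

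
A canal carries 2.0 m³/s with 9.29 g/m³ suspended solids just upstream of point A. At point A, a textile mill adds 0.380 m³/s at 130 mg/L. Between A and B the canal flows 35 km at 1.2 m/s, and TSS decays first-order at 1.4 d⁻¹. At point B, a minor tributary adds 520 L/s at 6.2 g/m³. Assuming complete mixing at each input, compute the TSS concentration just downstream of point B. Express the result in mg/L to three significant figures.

After input A: C = (2·9.29 + 0.38·130) / 2.38 = 28.56 mg/L.
Over the 35 km reach to input B (t = 2.917e+04 s = 0.3376 d), decay gives C = 28.56·exp(−1.4·0.3376) = 17.81 mg/L.
520 L/s = 0.52 m³/s.
After input B: C = (2.38·17.81 + 0.52·6.2) / 2.9 = 15.72 mg/L.

15.7 mg/L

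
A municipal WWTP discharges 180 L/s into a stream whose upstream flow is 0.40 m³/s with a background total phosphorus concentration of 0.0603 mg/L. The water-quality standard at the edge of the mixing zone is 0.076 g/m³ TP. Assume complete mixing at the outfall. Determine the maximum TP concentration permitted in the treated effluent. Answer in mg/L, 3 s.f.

180 L/s = 0.18 m³/s.
Mass balance: 0.076·0.58 = 0.18·Cₑ + 0.4·0.0603.
Cₑ = (0.04408 − 0.02412) / 0.18 = 0.1109 mg/L.

0.111 mg/L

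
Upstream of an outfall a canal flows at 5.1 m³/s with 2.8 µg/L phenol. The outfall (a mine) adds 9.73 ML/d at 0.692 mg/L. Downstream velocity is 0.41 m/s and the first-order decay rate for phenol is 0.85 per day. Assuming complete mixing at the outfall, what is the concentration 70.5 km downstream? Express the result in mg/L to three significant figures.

9.73 ML/d = 0.1126 m³/s.
2.8 µg/L = 0.0028 mg/L.
After complete mixing, C₀ = (0.1126·0.692 + 5.1·0.0028) / 5.213 = 0.01769 mg/L.
Travel time t = 7.05e+04 m / 0.41 m/s = 1.72e+05 s = 1.99 d.
C = 0.01769·exp(−0.85·1.99) = 0.01769·0.1842 = 0.003259 mg/L.

0.00326 mg/L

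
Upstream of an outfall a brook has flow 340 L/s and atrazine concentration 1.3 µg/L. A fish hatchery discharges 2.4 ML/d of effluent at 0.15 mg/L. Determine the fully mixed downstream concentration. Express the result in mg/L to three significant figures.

2.4 ML/d = 0.02778 m³/s.
340 L/s = 0.34 m³/s.
1.3 µg/L = 0.0013 mg/L.
By mass balance at complete mixing, C = (0.02778·0.15 + 0.34·0.0013) / (0.02778 + 0.34) = 0.004609/0.3678 = 0.01253 mg/L.

0.0125 mg/L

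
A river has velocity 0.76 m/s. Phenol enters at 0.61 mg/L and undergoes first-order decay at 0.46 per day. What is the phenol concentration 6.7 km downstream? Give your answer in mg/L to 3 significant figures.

0.582 mg/L

Travel time t = 6.7 km / 0.76 m/s = 6700/0.76 = 8816 s = 0.102 d.
First-order decay: C = 0.61·exp(−0.46·0.102) = 0.61·0.9541 = 0.582 mg/L.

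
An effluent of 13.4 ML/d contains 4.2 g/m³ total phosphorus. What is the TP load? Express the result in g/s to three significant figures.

0.651 g/s

13.4 ML/d = 0.1551 m³/s.
Mass flux = Q·C = 0.1551 m³/s × 4.2 g/m³ = 0.6514 g/s.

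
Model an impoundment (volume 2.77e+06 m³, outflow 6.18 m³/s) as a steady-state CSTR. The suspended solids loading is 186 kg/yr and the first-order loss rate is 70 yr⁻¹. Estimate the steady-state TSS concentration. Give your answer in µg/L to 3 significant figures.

Outflow Q = 6.18 m³/s × 3.156e+07 s/yr = 1.95e+08 m³/yr.
Steady-state CSTR mass balance: W = Q·C + k·V·C, so C = W/(Q + kV).
Q + kV = 1.95e+08 + 70·2.77e+06 = 3.889e+08 m³/yr.
C = 186/3.889e+08 = 4.782e-07 kg/m³ = 0.0004782 mg/L = 0.4782 µg/L.

0.478 µg/L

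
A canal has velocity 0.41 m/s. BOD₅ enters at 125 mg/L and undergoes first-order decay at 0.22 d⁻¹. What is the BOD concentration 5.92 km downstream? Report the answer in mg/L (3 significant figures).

120 mg/L

Travel time t = 5.92 km / 0.41 m/s = 5920/0.41 = 1.444e+04 s = 0.1671 d.
First-order decay: C = 125·exp(−0.22·0.1671) = 125·0.9639 = 120.5 mg/L.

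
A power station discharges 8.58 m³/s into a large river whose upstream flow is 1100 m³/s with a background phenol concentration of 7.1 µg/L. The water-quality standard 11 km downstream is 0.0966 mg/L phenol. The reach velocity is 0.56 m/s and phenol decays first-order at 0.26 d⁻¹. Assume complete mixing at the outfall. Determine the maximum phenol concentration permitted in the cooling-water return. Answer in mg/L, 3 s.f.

7.1 µg/L = 0.0071 mg/L.
Travel time to the compliance point: t = 1.1e+04/0.56 = 1.964e+04 s = 0.2273 d; decay factor exp(−0.26·0.2273) = 0.9426.
So the concentration just after mixing may be at most 0.0966/0.9426 = 0.1025 mg/L.
Mass balance: 0.1025·1109 = 8.58·Cₑ + 1100·0.0071.
Cₑ = (113.6 − 7.81) / 8.58 = 12.33 mg/L.

12.3 mg/L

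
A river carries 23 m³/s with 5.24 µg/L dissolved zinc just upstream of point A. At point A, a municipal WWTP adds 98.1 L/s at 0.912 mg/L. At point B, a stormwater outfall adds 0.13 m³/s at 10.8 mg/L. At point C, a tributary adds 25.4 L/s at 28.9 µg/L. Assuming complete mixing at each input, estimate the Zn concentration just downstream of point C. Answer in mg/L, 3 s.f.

5.24 µg/L = 0.00524 mg/L.
98.1 L/s = 0.0981 m³/s.
After input A: C = (23·0.00524 + 0.0981·0.912) / 23.1 = 0.009091 mg/L.
After input B: C = (23.1·0.009091 + 0.13·10.8) / 23.23 = 0.06948 mg/L.
25.4 L/s = 0.0254 m³/s.
28.9 µg/L = 0.0289 mg/L.
After input C: C = (23.23·0.06948 + 0.0254·0.0289) / 23.25 = 0.06944 mg/L.

0.0694 mg/L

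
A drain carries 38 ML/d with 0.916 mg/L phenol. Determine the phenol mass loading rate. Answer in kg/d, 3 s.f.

34.8 kg/d

38 ML/d = 0.4398 m³/s.
Mass flux = Q·C = 0.4398 m³/s × 0.916 g/m³ = 0.4029 g/s.
= 0.4029 g/s × 86.4 = 34.81 kg/d.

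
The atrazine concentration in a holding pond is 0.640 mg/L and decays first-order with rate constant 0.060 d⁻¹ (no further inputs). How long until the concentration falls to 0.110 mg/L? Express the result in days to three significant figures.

29.3 d

t = ln(C₀/C)/k = ln(0.640/0.110)/0.060 = 1.761/0.060 = 29.35 d.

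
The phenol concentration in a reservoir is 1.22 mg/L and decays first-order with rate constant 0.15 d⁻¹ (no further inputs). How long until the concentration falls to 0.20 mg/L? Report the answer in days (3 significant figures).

12.1 d

t = ln(C₀/C)/k = ln(1.22/0.20)/0.15 = 1.808/0.15 = 12.06 d.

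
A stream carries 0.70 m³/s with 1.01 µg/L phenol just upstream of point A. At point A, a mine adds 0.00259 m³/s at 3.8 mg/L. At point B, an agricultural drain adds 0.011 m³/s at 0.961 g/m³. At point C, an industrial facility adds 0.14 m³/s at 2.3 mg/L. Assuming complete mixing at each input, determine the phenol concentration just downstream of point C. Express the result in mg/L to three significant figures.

1.01 µg/L = 0.00101 mg/L.
After input A: C = (0.7·0.00101 + 0.00259·3.8) / 0.7026 = 0.01501 mg/L.
After input B: C = (0.7026·0.01501 + 0.011·0.961) / 0.7136 = 0.0296 mg/L.
After input C: C = (0.7136·0.0296 + 0.14·2.3) / 0.8536 = 0.402 mg/L.

0.402 mg/L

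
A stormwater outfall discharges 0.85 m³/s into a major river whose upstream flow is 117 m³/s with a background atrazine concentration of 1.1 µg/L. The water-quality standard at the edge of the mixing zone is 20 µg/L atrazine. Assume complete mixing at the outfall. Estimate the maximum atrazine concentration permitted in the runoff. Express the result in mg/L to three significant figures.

2.62 mg/L

1.1 µg/L = 0.0011 mg/L.
20 µg/L = 0.02 mg/L.
Mass balance: 0.02·117.8 = 0.85·Cₑ + 117·0.0011.
Cₑ = (2.357 − 0.1287) / 0.85 = 2.622 mg/L.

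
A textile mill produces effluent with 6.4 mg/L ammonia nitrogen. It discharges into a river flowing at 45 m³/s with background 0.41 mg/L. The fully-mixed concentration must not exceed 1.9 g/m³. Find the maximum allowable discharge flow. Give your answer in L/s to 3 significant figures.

Mass balance at complete mixing: C_std·(Q_w + Q_r) = Q_w·C_e + Q_r·C_b.
Rearranging, Q_w = Q_r·(C_std − C_b)/(C_e − C_std) = 45·(1.9 − 0.41) / (6.4 − 1.9) = 14.9 m³/s.
= 1.49e+04 L/s.

14900 L/s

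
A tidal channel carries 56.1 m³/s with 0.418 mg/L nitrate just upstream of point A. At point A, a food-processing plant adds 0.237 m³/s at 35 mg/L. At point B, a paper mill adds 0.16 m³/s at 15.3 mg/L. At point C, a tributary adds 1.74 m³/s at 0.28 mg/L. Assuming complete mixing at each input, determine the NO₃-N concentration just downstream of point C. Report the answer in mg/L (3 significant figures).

0.595 mg/L

After input A: C = (56.1·0.418 + 0.237·35) / 56.34 = 0.5635 mg/L.
After input B: C = (56.34·0.5635 + 0.16·15.3) / 56.5 = 0.6052 mg/L.
After input C: C = (56.5·0.6052 + 1.74·0.28) / 58.24 = 0.5955 mg/L.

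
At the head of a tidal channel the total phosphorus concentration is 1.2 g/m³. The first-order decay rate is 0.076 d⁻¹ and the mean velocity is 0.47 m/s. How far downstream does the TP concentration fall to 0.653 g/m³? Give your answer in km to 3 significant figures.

From C = C₀·e^(−kt), t = ln(C₀/C)/k = ln(1.2/0.653)/0.076 = 0.6085/0.076 = 8.007 d.
Distance = v·t = 0.47 m/s × 6.918e+05 s = 3.251e+05 m = 325.1 km.

325 km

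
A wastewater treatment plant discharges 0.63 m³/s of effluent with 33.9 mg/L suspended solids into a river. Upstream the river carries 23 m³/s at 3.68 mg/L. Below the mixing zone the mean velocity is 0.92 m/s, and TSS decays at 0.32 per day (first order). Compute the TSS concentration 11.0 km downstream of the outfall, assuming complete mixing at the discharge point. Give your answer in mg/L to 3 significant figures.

After complete mixing, C₀ = (0.63·33.9 + 23·3.68) / 23.63 = 4.486 mg/L.
Travel time t = 1.1e+04 m / 0.92 m/s = 1.196e+04 s = 0.1384 d.
C = 4.486·exp(−0.32·0.1384) = 4.486·0.9567 = 4.291 mg/L.

4.29 mg/L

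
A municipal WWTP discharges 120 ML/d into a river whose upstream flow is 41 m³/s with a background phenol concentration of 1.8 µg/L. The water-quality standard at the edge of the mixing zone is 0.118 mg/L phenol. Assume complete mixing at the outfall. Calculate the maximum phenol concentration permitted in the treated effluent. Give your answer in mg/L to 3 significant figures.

120 ML/d = 1.389 m³/s.
1.8 µg/L = 0.0018 mg/L.
Mass balance: 0.118·42.39 = 1.389·Cₑ + 41·0.0018.
Cₑ = (5.002 − 0.0738) / 1.389 = 3.548 mg/L.

3.55 mg/L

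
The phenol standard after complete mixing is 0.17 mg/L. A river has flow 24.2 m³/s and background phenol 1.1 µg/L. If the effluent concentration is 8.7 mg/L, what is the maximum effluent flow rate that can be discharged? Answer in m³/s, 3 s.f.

1.1 µg/L = 0.0011 mg/L.
Mass balance at complete mixing: C_std·(Q_w + Q_r) = Q_w·C_e + Q_r·C_b.
Rearranging, Q_w = Q_r·(C_std − C_b)/(C_e − C_std) = 24.2·(0.17 − 0.0011) / (8.7 − 0.17) = 0.4792 m³/s.

0.479 m³/s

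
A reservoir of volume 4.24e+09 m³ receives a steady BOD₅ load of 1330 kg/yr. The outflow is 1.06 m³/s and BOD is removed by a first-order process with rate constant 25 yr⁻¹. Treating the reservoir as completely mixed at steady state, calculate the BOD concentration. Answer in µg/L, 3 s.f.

0.0125 µg/L

Outflow Q = 1.06 m³/s × 3.156e+07 s/yr = 3.345e+07 m³/yr.
Steady-state CSTR mass balance: W = Q·C + k·V·C, so C = W/(Q + kV).
Q + kV = 3.345e+07 + 25·4.24e+09 = 1.06e+11 m³/yr.
C = 1330/1.06e+11 = 1.254e-08 kg/m³ = 1.254e-05 mg/L = 0.01254 µg/L.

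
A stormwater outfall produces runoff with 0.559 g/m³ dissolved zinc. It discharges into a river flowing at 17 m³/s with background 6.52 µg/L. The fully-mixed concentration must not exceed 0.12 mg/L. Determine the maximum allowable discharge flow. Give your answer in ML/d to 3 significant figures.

6.52 µg/L = 0.00652 mg/L.
Mass balance at complete mixing: C_std·(Q_w + Q_r) = Q_w·C_e + Q_r·C_b.
Rearranging, Q_w = Q_r·(C_std − C_b)/(C_e − C_std) = 17·(0.12 − 0.00652) / (0.559 − 0.12) = 4.394 m³/s.
= 379.7 ML/d.

380 ML/d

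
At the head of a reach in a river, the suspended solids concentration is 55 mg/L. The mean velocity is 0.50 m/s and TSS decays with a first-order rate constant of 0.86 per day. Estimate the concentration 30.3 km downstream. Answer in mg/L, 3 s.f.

30.1 mg/L

Travel time t = 30.3 km / 0.50 m/s = 3.03e+04/0.50 = 6.06e+04 s = 0.7014 d.
First-order decay: C = 55·exp(−0.86·0.7014) = 55·0.5471 = 30.09 mg/L.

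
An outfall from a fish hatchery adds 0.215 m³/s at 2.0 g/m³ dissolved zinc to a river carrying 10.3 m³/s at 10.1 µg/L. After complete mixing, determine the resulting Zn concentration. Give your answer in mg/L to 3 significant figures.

0.0508 mg/L

10.1 µg/L = 0.0101 mg/L.
Flow-weighted mixing gives C = (0.215·2 + 10.3·0.0101) / (0.215 + 10.3) = 0.534/10.52 = 0.05079 mg/L.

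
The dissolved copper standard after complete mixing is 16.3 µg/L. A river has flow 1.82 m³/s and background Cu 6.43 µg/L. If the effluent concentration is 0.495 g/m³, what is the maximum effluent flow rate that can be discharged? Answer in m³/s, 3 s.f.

0.0375 m³/s

6.43 µg/L = 0.00643 mg/L.
16.3 µg/L = 0.0163 mg/L.
Mass balance at complete mixing: C_std·(Q_w + Q_r) = Q_w·C_e + Q_r·C_b.
Rearranging, Q_w = Q_r·(C_std − C_b)/(C_e − C_std) = 1.82·(0.0163 − 0.00643) / (0.495 − 0.0163) = 0.03753 m³/s.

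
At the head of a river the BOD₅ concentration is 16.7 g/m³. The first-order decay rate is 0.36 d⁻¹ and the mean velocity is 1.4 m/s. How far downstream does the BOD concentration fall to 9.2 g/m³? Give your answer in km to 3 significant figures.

200 km

From C = C₀·e^(−kt), t = ln(C₀/C)/k = ln(16.7/9.2)/0.36 = 0.5962/0.36 = 1.656 d.
Distance = v·t = 1.4 m/s × 1.431e+05 s = 2.003e+05 m = 200.3 km.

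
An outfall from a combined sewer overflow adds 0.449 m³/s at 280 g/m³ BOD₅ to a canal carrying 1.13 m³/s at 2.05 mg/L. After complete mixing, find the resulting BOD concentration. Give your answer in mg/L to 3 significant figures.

81.1 mg/L

Flow-weighted mixing gives C = (0.449·280 + 1.13·2.05) / (0.449 + 1.13) = 128/1.579 = 81.09 mg/L.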